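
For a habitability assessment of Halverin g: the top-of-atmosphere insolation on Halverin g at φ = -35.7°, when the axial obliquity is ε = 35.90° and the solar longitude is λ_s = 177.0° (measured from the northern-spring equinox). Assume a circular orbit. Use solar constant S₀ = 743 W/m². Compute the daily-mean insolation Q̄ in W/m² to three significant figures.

Q̄ ≈ 185 W/m²

Solar declination: sin δ = sin ε · sin λ_s = sin 35.90° × sin 177.0° = 0.03069, so δ = +1.759°.
cos H₀ = −tan(-35.7°) tan(+1.759°) = 0.0221, H₀ = 1.5487 rad.
Bracket: H₀ sin φ sin δ + cos φ cos δ sin H₀ = 1.5487×-0.58354×0.03069 + 0.81208×0.99953×0.99976 = -0.027735 + 0.811504 = 0.783769.
Q̄ = (S₀/π) × [bracket] = (743/π) × 0.783769 = 185.4 W/m².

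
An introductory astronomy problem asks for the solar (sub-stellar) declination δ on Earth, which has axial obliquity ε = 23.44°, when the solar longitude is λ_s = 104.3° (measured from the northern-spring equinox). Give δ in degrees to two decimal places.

δ = +22.67°

sin δ = sin ε · sin λ_s = sin 23.44° × sin 104.3° = 0.385463.
δ = arcsin(0.385463) = +22.67°.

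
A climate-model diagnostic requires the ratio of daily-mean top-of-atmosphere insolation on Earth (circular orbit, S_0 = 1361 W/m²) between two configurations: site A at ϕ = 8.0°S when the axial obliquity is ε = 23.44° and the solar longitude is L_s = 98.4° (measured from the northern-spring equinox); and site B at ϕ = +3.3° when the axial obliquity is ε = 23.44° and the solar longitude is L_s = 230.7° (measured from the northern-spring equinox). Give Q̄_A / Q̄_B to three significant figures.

— Configuration A (ϕ=-8.0°):
Solar declination: sin δ = sin ε · sin L_s = sin 23.44° × sin 98.4° = 0.39352, so δ = +23.174°.
cos h₀ = −tan(-8.0°) tan(+23.174°) = 0.0602, h₀ = 1.5106 rad.
Bracket: h₀ sin ϕ sin δ + cos ϕ cos δ sin h₀ = 1.5106×-0.13917×0.39352 + 0.99027×0.91932×0.99819 = -0.082730 + 0.908727 = 0.825997.
Q̄ = (S_0/π) × [bracket] = (1361/π) × 0.825997 = 357.84 W/m².
— Configuration B (ϕ=+3.3°):
Solar declination: sin δ = sin ε · sin L_s = sin 23.44° × sin 230.7° = -0.30782, so δ = -17.928°.
cos h₀ = −tan(+3.3°) tan(-17.928°) = 0.0187, h₀ = 1.5521 rad.
Bracket: h₀ sin ϕ sin δ + cos ϕ cos δ sin h₀ = 1.5521×0.05756×-0.30782 + 0.99834×0.95144×0.99983 = -0.027500 + 0.949699 = 0.922199.
Q̄ = (S_0/π) × [bracket] = (1361/π) × 0.922199 = 399.51 W/m².
Ratio Q̄_A / Q̄_B = 357.84 / 399.51 = 0.8957.

Q̄_A / Q̄_B ≈ 0.896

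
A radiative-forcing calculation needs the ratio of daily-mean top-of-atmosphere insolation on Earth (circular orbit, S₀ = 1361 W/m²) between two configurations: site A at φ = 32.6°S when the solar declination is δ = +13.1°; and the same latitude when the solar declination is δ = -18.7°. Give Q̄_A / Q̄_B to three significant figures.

— Configuration A (φ=-32.6°):
cos H₀ = −tan(-32.6°) tan(+13.100°) = 0.1488, H₀ = 1.4214 rad.
Bracket: H₀ sin φ sin δ + cos φ cos δ sin H₀ = 1.4214×-0.53877×0.22665 + 0.84245×0.97398×0.98886 = -0.173570 + 0.811389 = 0.637819.
Q̄ = (S₀/π) × [bracket] = (1361/π) × 0.637819 = 276.32 W/m².
— Configuration B (φ=-32.6°):
cos H₀ = −tan(-32.6°) tan(-18.700°) = -0.2165, H₀ = 1.7890 rad.
Bracket: H₀ sin φ sin δ + cos φ cos δ sin H₀ = 1.7890×-0.53877×-0.32061 + 0.84245×0.94721×0.97629 = 0.309023 + 0.779057 = 1.088080.
Q̄ = (S₀/π) × [bracket] = (1361/π) × 1.088080 = 471.38 W/m².
Ratio Q̄_A / Q̄_B = 276.32 / 471.38 = 0.5862.

Q̄_A / Q̄_B ≈ 0.586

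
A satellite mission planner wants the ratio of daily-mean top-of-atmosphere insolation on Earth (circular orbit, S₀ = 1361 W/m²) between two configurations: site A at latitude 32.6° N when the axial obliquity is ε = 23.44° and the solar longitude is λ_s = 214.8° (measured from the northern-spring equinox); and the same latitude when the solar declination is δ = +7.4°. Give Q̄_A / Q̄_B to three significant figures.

— Configuration A (φ=+32.6°):
Solar declination: sin δ = sin ε · sin λ_s = sin 23.44° × sin 214.8° = -0.22702, so δ = -13.122°.
cos H₀ = −tan(+32.6°) tan(-13.122°) = 0.1491, H₀ = 1.4212 rad.
Bracket: H₀ sin φ sin δ + cos φ cos δ sin H₀ = 1.4212×0.53877×-0.22702 + 0.84245×0.97389×0.98883 = -0.173829 + 0.811289 = 0.637460.
Q̄ = (S₀/π) × [bracket] = (1361/π) × 0.637460 = 276.16 W/m².
— Configuration B (φ=+32.6°):
cos H₀ = −tan(+32.6°) tan(+7.400°) = -0.0831, H₀ = 1.6540 rad.
Bracket: H₀ sin φ sin δ + cos φ cos δ sin H₀ = 1.6540×0.53877×0.12880 + 0.84245×0.99167×0.99654 = 0.114777 + 0.832542 = 0.947319.
Q̄ = (S₀/π) × [bracket] = (1361/π) × 0.947319 = 410.40 W/m².
Ratio Q̄_A / Q̄_B = 276.16 / 410.40 = 0.6729.

Q̄_A / Q̄_B ≈ 0.673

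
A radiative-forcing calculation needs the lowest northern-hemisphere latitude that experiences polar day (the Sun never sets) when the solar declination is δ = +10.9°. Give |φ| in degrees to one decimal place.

Polar day requires cos H₀ = −tan φ tan δ ≤ −1, i.e. tan φ tan δ ≥ 1.
The boundary is |tan φ| · |tan δ| = 1, so |φ| = 90° − |δ| = 90° − 10.9° = 79.1° in the northern hemisphere.

|φ| = 79.1°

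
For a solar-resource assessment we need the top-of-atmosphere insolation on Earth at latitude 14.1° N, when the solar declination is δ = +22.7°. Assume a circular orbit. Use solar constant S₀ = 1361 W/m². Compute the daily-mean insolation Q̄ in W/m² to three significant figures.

Q̄ ≈ 454 W/m²

cos H₀ = −tan(+14.1°) tan(+22.700°) = -0.1051, H₀ = 1.6761 rad.
Bracket: H₀ sin φ sin δ + cos φ cos δ sin H₀ = 1.6761×0.24362×0.38591 + 0.96987×0.92254×0.99446 = 0.157579 + 0.889787 = 1.047366.
Q̄ = (S₀/π) × [bracket] = (1361/π) × 1.047366 = 453.7 W/m².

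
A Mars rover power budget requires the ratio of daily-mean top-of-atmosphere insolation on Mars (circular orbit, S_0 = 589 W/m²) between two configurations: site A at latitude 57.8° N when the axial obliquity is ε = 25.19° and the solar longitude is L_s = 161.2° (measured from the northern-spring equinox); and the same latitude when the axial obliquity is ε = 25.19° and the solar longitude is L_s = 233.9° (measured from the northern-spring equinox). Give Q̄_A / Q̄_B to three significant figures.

Q̄_A / Q̄_B ≈ 5.54

— Configuration A (ϕ=+57.8°):
Solar declination: sin δ = sin ε · sin L_s = sin 25.19° × sin 161.2° = 0.13716, so δ = +7.884°.
cos h₀ = −tan(+57.8°) tan(+7.884°) = -0.2199, h₀ = 1.7925 rad.
Bracket: h₀ sin ϕ sin δ + cos ϕ cos δ sin h₀ = 1.7925×0.84619×0.13716 + 0.53288×0.99055×0.97552 = 0.208044 + 0.514923 = 0.722967.
Q̄ = (S_0/π) × [bracket] = (589/π) × 0.722967 = 135.55 W/m².
— Configuration B (ϕ=+57.8°):
Solar declination: sin δ = sin ε · sin L_s = sin 25.19° × sin 233.9° = -0.34390, so δ = -20.115°.
cos h₀ = −tan(+57.8°) tan(-20.115°) = 0.5816, h₀ = 0.9501 rad.
Bracket: h₀ sin ϕ sin δ + cos ϕ cos δ sin h₀ = 0.9501×0.84619×-0.34390 + 0.53288×0.93901×0.81349 = -0.276484 + 0.407054 = 0.130570.
Q̄ = (S_0/π) × [bracket] = (589/π) × 0.130570 = 24.480 W/m².
Ratio Q̄_A / Q̄_B = 135.55 / 24.480 = 5.537.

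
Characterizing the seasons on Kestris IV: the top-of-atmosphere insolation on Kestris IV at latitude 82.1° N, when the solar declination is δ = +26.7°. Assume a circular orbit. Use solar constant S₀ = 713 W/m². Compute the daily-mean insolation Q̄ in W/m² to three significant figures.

Q̄ ≈ 317 W/m²

cos H₀ = −tan(+82.1°) tan(+26.700°) = -3.6245 ≤ −1 ⇒ polar day, H₀ = π.
Bracket: H₀ sin φ sin δ + cos φ cos δ sin H₀ = 3.1416×0.99051×0.44932 + 0.13744×0.89337×0.00000 = 1.398188 + 0.000000 = 1.398188.
Q̄ = (S₀/π) × [bracket] = (713/π) × 1.398188 = 317.3 W/m².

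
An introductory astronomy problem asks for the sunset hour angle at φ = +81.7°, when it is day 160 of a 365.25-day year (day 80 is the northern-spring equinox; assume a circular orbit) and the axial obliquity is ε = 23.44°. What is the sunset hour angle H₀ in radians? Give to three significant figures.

Solar longitude: λ_s = 360° × (160 − 80)/365.25 = 78.850°.
sin δ = sin 23.44° × sin 78.850° = 0.39028, so δ = +22.972°.
Sunrise equation: cos H₀ = −tan φ · tan δ = -2.9057 ≤ −1, so the Sun never sets (polar day) and H₀ = π.

H₀ = 3.14 rad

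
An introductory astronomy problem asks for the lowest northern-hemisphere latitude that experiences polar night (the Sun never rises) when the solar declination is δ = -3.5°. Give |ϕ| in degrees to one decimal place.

Polar night requires cos h₀ = −tan ϕ tan δ ≥ 1, i.e. tan ϕ tan δ ≤ −1.
The boundary is |tan ϕ| · |tan δ| = 1, so |ϕ| = 90° − |δ| = 90° − 3.5° = 86.5° in the northern hemisphere.

|ϕ| = 86.5°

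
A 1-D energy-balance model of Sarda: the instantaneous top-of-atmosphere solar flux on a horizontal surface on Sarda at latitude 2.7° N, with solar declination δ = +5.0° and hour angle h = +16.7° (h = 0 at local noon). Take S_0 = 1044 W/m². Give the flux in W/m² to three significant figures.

cos θ_z = sin ϕ sin δ + cos ϕ cos δ cos h = 0.004106 + 0.953118 = 0.957224.
Flux = S_0 · cos θ_z = 1044 × 0.957224 = 999.3 W/m².

999 W/m²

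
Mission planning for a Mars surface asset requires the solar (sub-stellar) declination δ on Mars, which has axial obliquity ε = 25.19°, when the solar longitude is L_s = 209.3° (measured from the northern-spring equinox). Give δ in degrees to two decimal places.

sin δ = sin ε · sin L_s = sin 25.19° × sin 209.3° = -0.208292.
δ = arcsin(-0.208292) = -12.02°.

δ = -12.02°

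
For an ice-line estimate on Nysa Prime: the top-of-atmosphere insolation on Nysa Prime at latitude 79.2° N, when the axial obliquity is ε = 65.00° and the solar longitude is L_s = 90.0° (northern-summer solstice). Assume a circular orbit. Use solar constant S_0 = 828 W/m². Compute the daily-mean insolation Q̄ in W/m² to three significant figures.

Solar declination: sin δ = sin ε · sin L_s = sin 65.00° × sin 90.0° = 0.90631, so δ = +65.000°.
cos h₀ = −tan(+79.2°) tan(+65.000°) = -11.2419 ≤ −1 ⇒ polar day, h₀ = π.
Bracket: h₀ sin ϕ sin δ + cos ϕ cos δ sin h₀ = 3.1416×0.98229×0.90631 + 0.18738×0.42262×0.00000 = 2.796838 + 0.000000 = 2.796838.
Q̄ = (S_0/π) × [bracket] = (828/π) × 2.796838 = 737.1 W/m².

Q̄ ≈ 737 W/m²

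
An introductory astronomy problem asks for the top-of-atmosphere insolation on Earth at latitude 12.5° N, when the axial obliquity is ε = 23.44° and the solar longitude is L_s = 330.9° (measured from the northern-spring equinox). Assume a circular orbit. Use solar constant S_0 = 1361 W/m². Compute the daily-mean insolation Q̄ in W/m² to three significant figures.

Solar declination: sin δ = sin ε · sin L_s = sin 23.44° × sin 330.9° = -0.19346, so δ = -11.155°.
cos h₀ = −tan(+12.5°) tan(-11.155°) = 0.0437, h₀ = 1.5271 rad.
Bracket: h₀ sin ϕ sin δ + cos ϕ cos δ sin h₀ = 1.5271×0.21644×-0.19346 + 0.97630×0.98111×0.99904 = -0.063943 + 0.956938 = 0.892995.
Q̄ = (S_0/π) × [bracket] = (1361/π) × 0.892995 = 386.9 W/m².

Q̄ ≈ 387 W/m²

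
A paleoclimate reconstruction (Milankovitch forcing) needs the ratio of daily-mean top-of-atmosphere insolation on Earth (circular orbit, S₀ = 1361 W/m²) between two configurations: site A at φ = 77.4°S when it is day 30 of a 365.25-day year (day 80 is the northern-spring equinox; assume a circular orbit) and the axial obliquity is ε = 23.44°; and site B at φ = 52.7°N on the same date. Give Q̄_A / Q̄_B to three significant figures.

— Configuration A (φ=-77.4°):
Solar longitude: λ_s = 360° × (30 − 80)/365.25 = -49.281°, i.e. -49.281° + 360° = 310.719°.
sin δ = sin 23.44° × sin 310.719° = -0.30149, so δ = -17.547°.
cos H₀ = −tan(-77.4°) tan(-17.547°) = -1.4146 ≤ −1 ⇒ polar day, H₀ = π.
Bracket: H₀ sin φ sin δ + cos φ cos δ sin H₀ = 3.1416×-0.97592×-0.30149 + 0.21814×0.95347×0.00000 = 0.924353 + 0.000000 = 0.924353.
Q̄ = (S₀/π) × [bracket] = (1361/π) × 0.924353 = 400.45 W/m².
— Configuration B (φ=+52.7°):
cos H₀ = −tan(+52.7°) tan(-17.547°) = 0.4151, H₀ = 1.1428 rad.
Bracket: H₀ sin φ sin δ + cos φ cos δ sin H₀ = 1.1428×0.79547×-0.30149 + 0.60599×0.95347×0.90979 = -0.274073 + 0.525671 = 0.251598.
Q̄ = (S₀/π) × [bracket] = (1361/π) × 0.251598 = 109.00 W/m².
Ratio Q̄_A / Q̄_B = 400.45 / 109.00 = 3.674.

Q̄_A / Q̄_B ≈ 3.67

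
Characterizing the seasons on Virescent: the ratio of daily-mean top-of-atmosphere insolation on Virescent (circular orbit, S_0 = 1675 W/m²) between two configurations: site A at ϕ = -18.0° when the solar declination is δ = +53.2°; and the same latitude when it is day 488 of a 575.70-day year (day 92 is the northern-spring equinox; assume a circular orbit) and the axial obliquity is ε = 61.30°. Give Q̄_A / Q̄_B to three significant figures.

Q̄_A / Q̄_B ≈ 0.234

— Configuration A (ϕ=-18.0°):
cos h₀ = −tan(-18.0°) tan(+53.200°) = 0.4343, h₀ = 1.1215 rad.
Bracket: h₀ sin ϕ sin δ + cos ϕ cos δ sin h₀ = 1.1215×-0.30902×0.80073 + 0.95106×0.59902×0.90075 = -0.277506 + 0.513161 = 0.235655.
Q̄ = (S_0/π) × [bracket] = (1675/π) × 0.235655 = 125.64 W/m².
— Configuration B (ϕ=-18.0°):
Solar longitude: L_s = 360° × (488 − 92)/575.70 = 247.629°.
sin δ = sin 61.30° × sin 247.629° = -0.81113, so δ = -54.207°.
cos h₀ = −tan(-18.0°) tan(-54.207°) = -0.4506, h₀ = 2.0383 rad.
Bracket: h₀ sin ϕ sin δ + cos ϕ cos δ sin h₀ = 2.0383×-0.30902×-0.81113 + 0.95106×0.58486×0.89272 = 0.510911 + 0.496564 = 1.007475.
Q̄ = (S_0/π) × [bracket] = (1675/π) × 1.007475 = 537.15 W/m².
Ratio Q̄_A / Q̄_B = 125.64 / 537.15 = 0.2339.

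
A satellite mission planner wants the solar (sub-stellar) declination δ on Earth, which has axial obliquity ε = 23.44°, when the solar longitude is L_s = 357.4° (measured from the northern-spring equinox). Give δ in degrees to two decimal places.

δ = -1.03°

sin δ = sin ε · sin L_s = sin 23.44° × sin 357.4° = -0.018045.
δ = arcsin(-0.018045) = -1.03°.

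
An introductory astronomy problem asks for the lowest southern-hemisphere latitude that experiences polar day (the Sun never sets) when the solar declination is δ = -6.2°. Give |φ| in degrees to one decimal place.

Polar day requires cos H₀ = −tan φ tan δ ≤ −1, i.e. tan φ tan δ ≥ 1.
The boundary is |tan φ| · |tan δ| = 1, so |φ| = 90° − |δ| = 90° − 6.2° = 83.8° in the southern hemisphere.

|φ| = 83.8°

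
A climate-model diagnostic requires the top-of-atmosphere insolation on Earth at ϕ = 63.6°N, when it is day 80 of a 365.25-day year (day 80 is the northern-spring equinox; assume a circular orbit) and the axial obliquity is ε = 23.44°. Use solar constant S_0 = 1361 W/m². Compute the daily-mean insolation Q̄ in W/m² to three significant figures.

Q̄ ≈ 193 W/m²

Solar longitude: L_s = 360° × (80 − 80)/365.25 = 0.000°.
sin δ = sin 23.44° × sin 0.000° = 0.00000, so δ = +0.000°.
cos h₀ = −tan(+63.6°) tan(+0.000°) = -0.0000, h₀ = 1.5708 rad.
Bracket: h₀ sin ϕ sin δ + cos ϕ cos δ sin h₀ = 1.5708×0.89571×0.00000 + 0.44464×1.00000×1.00000 = 0.000000 + 0.444640 = 0.444640.
Q̄ = (S_0/π) × [bracket] = (1361/π) × 0.444640 = 192.6 W/m².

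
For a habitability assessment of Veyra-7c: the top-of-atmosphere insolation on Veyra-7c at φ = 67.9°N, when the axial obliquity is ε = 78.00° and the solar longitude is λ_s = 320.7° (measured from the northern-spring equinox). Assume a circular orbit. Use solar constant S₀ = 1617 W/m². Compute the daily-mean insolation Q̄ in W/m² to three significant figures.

Solar declination: sin δ = sin ε · sin λ_s = sin 78.00° × sin 320.7° = -0.61954, so δ = -38.283°.
cos H₀ = −tan(+67.9°) tan(-38.283°) = 1.9437 ≥ 1 ⇒ polar night, H₀ = 0 and Q̄ = 0.

Q̄ ≈ 0.00 W/m²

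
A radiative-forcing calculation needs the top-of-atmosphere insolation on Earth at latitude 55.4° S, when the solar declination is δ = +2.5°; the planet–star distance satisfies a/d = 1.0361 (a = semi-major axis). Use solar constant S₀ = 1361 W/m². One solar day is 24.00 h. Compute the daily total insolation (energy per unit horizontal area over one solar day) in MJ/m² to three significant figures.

cos H₀ = −tan(-55.4°) tan(+2.500°) = 0.0633, H₀ = 1.5075 rad.
Bracket: H₀ sin φ sin δ + cos φ cos δ sin H₀ = 1.5075×-0.82314×0.04362 + 0.56784×0.99905×0.99800 = -0.054127 + 0.566166 = 0.512039.
Inverse-square distance factor (a/d)² = 1.0361² = 1.073503.
Q̄ = (S₀/π) × 1.073503 × [bracket] = (1361/π) × 1.073503 × 0.512039 = 238.13 W/m².
Daily total = Q̄ × 24.00 h × 3600 s/h = 238.13 × 24.00 × 3600 / 10⁶ = 20.57 MJ/m².

20.6 MJ/m²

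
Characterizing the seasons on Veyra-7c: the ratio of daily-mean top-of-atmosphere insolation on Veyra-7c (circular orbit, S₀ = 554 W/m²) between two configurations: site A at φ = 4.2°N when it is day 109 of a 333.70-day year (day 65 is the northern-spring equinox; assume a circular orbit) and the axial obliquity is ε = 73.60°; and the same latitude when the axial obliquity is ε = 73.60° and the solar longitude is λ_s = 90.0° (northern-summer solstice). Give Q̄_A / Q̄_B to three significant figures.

— Configuration A (φ=+4.2°):
Solar longitude: λ_s = 360° × (109 − 65)/333.70 = 47.468°.
sin δ = sin 73.60° × sin 47.468° = 0.70692, so δ = +44.985°.
cos H₀ = −tan(+4.2°) tan(+44.985°) = -0.0734, H₀ = 1.6443 rad.
Bracket: H₀ sin φ sin δ + cos φ cos δ sin H₀ = 1.6443×0.07324×0.70692 + 0.99731×0.70730×0.99730 = 0.085133 + 0.703493 = 0.788626.
Q̄ = (S₀/π) × [bracket] = (554/π) × 0.788626 = 139.07 W/m².
— Configuration B (φ=+4.2°):
Solar declination: sin δ = sin ε · sin λ_s = sin 73.60° × sin 90.0° = 0.95931, so δ = +73.600°.
cos H₀ = −tan(+4.2°) tan(+73.600°) = -0.2495, H₀ = 1.8230 rad.
Bracket: H₀ sin φ sin δ + cos φ cos δ sin H₀ = 1.8230×0.07324×0.95931 + 0.99731×0.28234×0.96837 = 0.128084 + 0.272674 = 0.400758.
Q̄ = (S₀/π) × [bracket] = (554/π) × 0.400758 = 70.671 W/m².
Ratio Q̄_A / Q̄_B = 139.07 / 70.671 = 1.968.

Q̄_A / Q̄_B ≈ 1.97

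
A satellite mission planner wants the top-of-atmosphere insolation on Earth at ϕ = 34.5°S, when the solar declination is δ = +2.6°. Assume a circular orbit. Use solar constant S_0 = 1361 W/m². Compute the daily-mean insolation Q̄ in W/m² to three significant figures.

cos h₀ = −tan(-34.5°) tan(+2.600°) = 0.0312, h₀ = 1.5396 rad.
Bracket: h₀ sin ϕ sin δ + cos ϕ cos δ sin h₀ = 1.5396×-0.56641×0.04536 + 0.82413×0.99897×0.99951 = -0.039556 + 0.822878 = 0.783322.
Q̄ = (S_0/π) × [bracket] = (1361/π) × 0.783322 = 339.4 W/m².

Q̄ ≈ 339 W/m²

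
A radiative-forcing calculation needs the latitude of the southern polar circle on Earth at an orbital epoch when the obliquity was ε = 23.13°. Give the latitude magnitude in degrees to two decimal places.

The polar circle is the lowest latitude that experiences at least one full rotation of continuous darkness at the northern-summer solstice; it lies at |ϕ| = 90° − ε = 90° − 23.13° = 66.87°.

66.87°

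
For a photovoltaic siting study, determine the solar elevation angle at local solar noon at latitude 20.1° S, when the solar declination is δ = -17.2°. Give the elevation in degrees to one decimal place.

At local noon the hour angle is zero, so the zenith angle equals |ϕ − δ| = |-20.1° − (-17.200°)| = 2.900°.
Elevation = 90° − 2.900° = 87.1°.

87.1°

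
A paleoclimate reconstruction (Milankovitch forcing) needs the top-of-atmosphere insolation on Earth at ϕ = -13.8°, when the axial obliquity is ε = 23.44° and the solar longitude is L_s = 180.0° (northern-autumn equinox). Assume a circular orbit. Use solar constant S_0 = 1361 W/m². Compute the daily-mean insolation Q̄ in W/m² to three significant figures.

Q̄ ≈ 421 W/m²

Solar declination: sin δ = sin ε · sin L_s = sin 23.44° × sin 180.0° = 0.00000, so δ = +0.000°.
cos h₀ = −tan(-13.8°) tan(+0.000°) = 0.0000, h₀ = 1.5708 rad.
Bracket: h₀ sin ϕ sin δ + cos ϕ cos δ sin h₀ = 1.5708×-0.23853×0.00000 + 0.97113×1.00000×1.00000 = -0.000000 + 0.971130 = 0.971130.
Q̄ = (S_0/π) × [bracket] = (1361/π) × 0.971130 = 420.7 W/m².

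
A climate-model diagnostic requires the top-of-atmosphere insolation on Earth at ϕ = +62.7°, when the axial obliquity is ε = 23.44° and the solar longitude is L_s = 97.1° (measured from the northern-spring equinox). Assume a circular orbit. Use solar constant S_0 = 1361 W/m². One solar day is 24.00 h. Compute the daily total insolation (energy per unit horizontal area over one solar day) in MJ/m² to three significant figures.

42.3 MJ/m²

Solar declination: sin δ = sin ε · sin L_s = sin 23.44° × sin 97.1° = 0.39474, so δ = +23.250°.
cos h₀ = −tan(+62.7°) tan(+23.250°) = -0.8324, h₀ = 2.5542 rad.
Bracket: h₀ sin ϕ sin δ + cos ϕ cos δ sin h₀ = 2.5542×0.88862×0.39474 + 0.45865×0.91879×0.55420 = 0.895947 + 0.233542 = 1.129489.
Q̄ = (S_0/π) × [bracket] = (1361/π) × 1.129489 = 489.32 W/m².
Daily total = Q̄ × 24.00 h × 3600 s/h = 489.32 × 24.00 × 3600 / 10⁶ = 42.28 MJ/m².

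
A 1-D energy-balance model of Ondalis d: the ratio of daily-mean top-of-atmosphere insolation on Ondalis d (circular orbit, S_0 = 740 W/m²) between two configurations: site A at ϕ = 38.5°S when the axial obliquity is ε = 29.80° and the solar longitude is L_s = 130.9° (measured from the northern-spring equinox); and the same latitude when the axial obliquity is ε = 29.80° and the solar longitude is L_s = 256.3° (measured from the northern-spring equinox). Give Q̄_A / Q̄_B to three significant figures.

Q̄_A / Q̄_B ≈ 0.323

— Configuration A (ϕ=-38.5°):
Solar declination: sin δ = sin ε · sin L_s = sin 29.80° × sin 130.9° = 0.37564, so δ = +22.064°.
cos h₀ = −tan(-38.5°) tan(+22.064°) = 0.3224, h₀ = 1.2425 rad.
Bracket: h₀ sin ϕ sin δ + cos ϕ cos δ sin h₀ = 1.2425×-0.62251×0.37564 + 0.78261×0.92677×0.94660 = -0.290546 + 0.686568 = 0.396022.
Q̄ = (S_0/π) × [bracket] = (740/π) × 0.396022 = 93.283 W/m².
— Configuration B (ϕ=-38.5°):
Solar declination: sin δ = sin ε · sin L_s = sin 29.80° × sin 256.3° = -0.48283, so δ = -28.871°.
cos h₀ = −tan(-38.5°) tan(-28.871°) = -0.4386, h₀ = 2.0248 rad.
Bracket: h₀ sin ϕ sin δ + cos ϕ cos δ sin h₀ = 2.0248×-0.62251×-0.48283 + 0.78261×0.87571×0.89870 = 0.608587 + 0.615915 = 1.224502.
Q̄ = (S_0/π) × [bracket] = (740/π) × 1.224502 = 288.43 W/m².
Ratio Q̄_A / Q̄_B = 93.283 / 288.43 = 0.3234.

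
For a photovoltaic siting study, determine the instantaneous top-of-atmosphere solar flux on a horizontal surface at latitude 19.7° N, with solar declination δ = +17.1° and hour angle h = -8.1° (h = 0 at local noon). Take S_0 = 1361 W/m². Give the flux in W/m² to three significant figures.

1.35e+03 W/m²

cos θ_z = sin ϕ sin δ + cos ϕ cos δ cos h = 0.099120 + 0.890874 = 0.989994.
Flux = S_0 · cos θ_z = 1361 × 0.989994 = 1347 W/m².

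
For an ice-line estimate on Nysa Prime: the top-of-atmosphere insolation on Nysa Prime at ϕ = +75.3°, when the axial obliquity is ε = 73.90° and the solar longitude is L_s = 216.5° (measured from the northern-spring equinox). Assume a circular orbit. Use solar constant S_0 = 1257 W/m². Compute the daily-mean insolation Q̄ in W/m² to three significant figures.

Q̄ ≈ 0.00 W/m²

Solar declination: sin δ = sin ε · sin L_s = sin 73.90° × sin 216.5° = -0.57149, so δ = -34.854°.
cos h₀ = −tan(+75.3°) tan(-34.854°) = 2.6546 ≥ 1 ⇒ polar night, h₀ = 0 and Q̄ = 0.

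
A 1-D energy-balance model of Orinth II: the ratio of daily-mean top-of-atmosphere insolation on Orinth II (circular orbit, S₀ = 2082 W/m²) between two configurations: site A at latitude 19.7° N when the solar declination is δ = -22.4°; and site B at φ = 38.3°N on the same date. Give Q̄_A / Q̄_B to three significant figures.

— Configuration A (φ=+19.7°):
cos H₀ = −tan(+19.7°) tan(-22.400°) = 0.1476, H₀ = 1.4227 rad.
Bracket: H₀ sin φ sin δ + cos φ cos δ sin H₀ = 1.4227×0.33710×-0.38107 + 0.94147×0.92455×0.98905 = -0.182758 + 0.860905 = 0.678147.
Q̄ = (S₀/π) × [bracket] = (2082/π) × 0.678147 = 449.42 W/m².
— Configuration B (φ=+38.3°):
cos H₀ = −tan(+38.3°) tan(-22.400°) = 0.3255, H₀ = 1.2392 rad.
Bracket: H₀ sin φ sin δ + cos φ cos δ sin H₀ = 1.2392×0.61978×-0.38107 + 0.78478×0.92455×0.94554 = -0.292674 + 0.686054 = 0.393380.
Q̄ = (S₀/π) × [bracket] = (2082/π) × 0.393380 = 260.70 W/m².
Ratio Q̄_A / Q̄_B = 449.42 / 260.70 = 1.724.

Q̄_A / Q̄_B ≈ 1.72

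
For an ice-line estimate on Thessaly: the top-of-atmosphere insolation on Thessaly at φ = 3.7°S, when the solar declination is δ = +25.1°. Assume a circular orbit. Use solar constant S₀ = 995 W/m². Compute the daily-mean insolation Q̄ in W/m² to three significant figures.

Q̄ ≈ 273 W/m²

cos H₀ = −tan(-3.7°) tan(+25.100°) = 0.0303, H₀ = 1.5405 rad.
Bracket: H₀ sin φ sin δ + cos φ cos δ sin H₀ = 1.5405×-0.06453×0.42420 + 0.99792×0.90557×0.99954 = -0.042169 + 0.903271 = 0.861102.
Q̄ = (S₀/π) × [bracket] = (995/π) × 0.861102 = 272.7 W/m².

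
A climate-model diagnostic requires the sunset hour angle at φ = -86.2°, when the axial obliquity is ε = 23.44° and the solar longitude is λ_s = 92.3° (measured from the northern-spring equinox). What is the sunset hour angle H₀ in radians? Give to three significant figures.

Solar declination: sin δ = sin ε · sin λ_s = sin 23.44° × sin 92.3° = 0.39747, so δ = +23.420°.
cos H₀ = −tan φ · tan δ = 6.5214 ≥ 1, so the Sun never rises (polar night) and H₀ = 0.

H₀ = 0.00 rad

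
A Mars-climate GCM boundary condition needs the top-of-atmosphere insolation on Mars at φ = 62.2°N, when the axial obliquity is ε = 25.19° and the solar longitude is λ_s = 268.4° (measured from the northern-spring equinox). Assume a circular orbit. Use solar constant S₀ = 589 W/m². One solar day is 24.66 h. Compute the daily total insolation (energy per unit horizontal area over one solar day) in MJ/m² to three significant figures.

0.237 MJ/m²

Solar declination: sin δ = sin ε · sin λ_s = sin 25.19° × sin 268.4° = -0.42546, so δ = -25.179°.
cos H₀ = −tan(+62.2°) tan(-25.179°) = 0.8917, H₀ = 0.4698 rad.
Bracket: H₀ sin φ sin δ + cos φ cos δ sin H₀ = 0.4698×0.88458×-0.42546 + 0.46639×0.90498×0.45268 = -0.176811 + 0.191064 = 0.014253.
Q̄ = (S₀/π) × [bracket] = (589/π) × 0.014253 = 2.6722 W/m².
Daily total = Q̄ × 24.66 h × 3600 s/h = 2.6722 × 24.66 × 3600 / 10⁶ = 0.2372 MJ/m².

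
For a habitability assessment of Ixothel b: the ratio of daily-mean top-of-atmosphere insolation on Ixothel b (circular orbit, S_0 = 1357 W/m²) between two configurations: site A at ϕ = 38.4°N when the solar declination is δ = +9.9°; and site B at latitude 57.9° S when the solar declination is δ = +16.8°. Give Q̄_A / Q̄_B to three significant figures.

— Configuration A (ϕ=+38.4°):
cos h₀ = −tan(+38.4°) tan(+9.900°) = -0.1383, h₀ = 1.7096 rad.
Bracket: h₀ sin ϕ sin δ + cos ϕ cos δ sin h₀ = 1.7096×0.62115×0.17193 + 0.78369×0.98511×0.99039 = 0.182576 + 0.764602 = 0.947178.
Q̄ = (S_0/π) × [bracket] = (1357/π) × 0.947178 = 409.13 W/m².
— Configuration B (ϕ=-57.9°):
cos h₀ = −tan(-57.9°) tan(+16.800°) = 0.4813, h₀ = 1.0687 rad.
Bracket: h₀ sin ϕ sin δ + cos ϕ cos δ sin h₀ = 1.0687×-0.84712×0.28903 + 0.53140×0.95732×0.87656 = -0.261664 + 0.445923 = 0.184259.
Q̄ = (S_0/π) × [bracket] = (1357/π) × 0.184259 = 79.590 W/m².
Ratio Q̄_A / Q̄_B = 409.13 / 79.590 = 5.140.

Q̄_A / Q̄_B ≈ 5.14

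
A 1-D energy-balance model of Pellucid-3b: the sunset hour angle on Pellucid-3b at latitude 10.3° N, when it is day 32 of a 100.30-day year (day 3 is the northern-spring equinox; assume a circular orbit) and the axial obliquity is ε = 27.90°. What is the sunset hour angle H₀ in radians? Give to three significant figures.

H₀ = 1.66 rad

Solar longitude: λ_s = 360° × (32 − 3)/100.30 = 104.088°.
sin δ = sin 27.90° × sin 104.088° = 0.45386, so δ = +26.991°.
cos H₀ = −tan φ · tan δ = −tan(+10.3°) × tan(+26.991°) = -0.0926, so H₀ = 1.6635 rad = 95.31°.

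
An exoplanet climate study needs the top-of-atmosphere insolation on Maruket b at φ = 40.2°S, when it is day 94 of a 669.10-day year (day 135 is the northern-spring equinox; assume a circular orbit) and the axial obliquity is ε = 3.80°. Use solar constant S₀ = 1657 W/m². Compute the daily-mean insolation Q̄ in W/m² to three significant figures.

Q̄ ≈ 416 W/m²

Solar longitude: λ_s = 360° × (94 − 135)/669.10 = -22.059°, i.e. -22.059° + 360° = 337.941°.
sin δ = sin 3.80° × sin 337.941° = -0.02489, so δ = -1.426°.
cos H₀ = −tan(-40.2°) tan(-1.426°) = -0.0210, H₀ = 1.5918 rad.
Bracket: H₀ sin φ sin δ + cos φ cos δ sin H₀ = 1.5918×-0.64546×-0.02489 + 0.76380×0.99969×0.99978 = 0.025573 + 0.763395 = 0.788968.
Q̄ = (S₀/π) × [bracket] = (1657/π) × 0.788968 = 416.1 W/m².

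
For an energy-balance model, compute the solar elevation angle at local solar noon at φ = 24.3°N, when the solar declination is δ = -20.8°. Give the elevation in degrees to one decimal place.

At local noon the hour angle is zero, so the zenith angle equals |φ − δ| = |+24.3° − (-20.800°)| = 45.100°.
Elevation = 90° − 45.100° = 44.9°.

44.9°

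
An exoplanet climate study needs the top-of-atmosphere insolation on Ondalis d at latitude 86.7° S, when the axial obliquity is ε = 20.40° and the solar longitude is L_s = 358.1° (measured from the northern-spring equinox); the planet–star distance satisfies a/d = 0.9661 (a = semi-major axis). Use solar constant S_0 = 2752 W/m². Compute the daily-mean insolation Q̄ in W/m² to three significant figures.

Solar declination: sin δ = sin ε · sin L_s = sin 20.40° × sin 358.1° = -0.01156, so δ = -0.662°.
cos h₀ = −tan(-86.7°) tan(-0.662°) = -0.2004, h₀ = 1.7726 rad.
Bracket: h₀ sin ϕ sin δ + cos ϕ cos δ sin h₀ = 1.7726×-0.99834×-0.01156 + 0.05756×0.99993×0.97970 = 0.020457 + 0.056388 = 0.076845.
Inverse-square distance factor (a/d)² = 0.9661² = 0.933349.
Q̄ = (S_0/π) × 0.933349 × [bracket] = (2752/π) × 0.933349 × 0.076845 = 62.83 W/m².

Q̄ ≈ 62.8 W/m²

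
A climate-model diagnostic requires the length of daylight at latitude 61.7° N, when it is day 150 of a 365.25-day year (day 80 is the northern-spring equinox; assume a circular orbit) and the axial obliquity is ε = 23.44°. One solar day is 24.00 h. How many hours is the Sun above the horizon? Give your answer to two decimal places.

18.40 h

Solar longitude: λ_s = 360° × (150 − 80)/365.25 = 68.994°.
sin δ = sin 23.44° × sin 68.994° = 0.37135, so δ = +21.799°.
cos H₀ = −tan φ · tan δ = −tan(+61.7°) × tan(+21.799°) = -0.7428, so H₀ = 2.4080 rad = 137.97°.
Daylight = 2H₀/(2π) × 24.00 h = (2.4080/π) × 24.00 = 18.40 h.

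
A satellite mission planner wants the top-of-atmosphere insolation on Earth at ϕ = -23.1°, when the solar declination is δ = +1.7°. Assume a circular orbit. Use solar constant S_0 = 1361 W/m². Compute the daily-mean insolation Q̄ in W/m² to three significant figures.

cos h₀ = −tan(-23.1°) tan(+1.700°) = 0.0127, h₀ = 1.5581 rad.
Bracket: h₀ sin ϕ sin δ + cos ϕ cos δ sin h₀ = 1.5581×-0.39234×0.02967 + 0.91982×0.99956×0.99992 = -0.018137 + 0.919342 = 0.901205.
Q̄ = (S_0/π) × [bracket] = (1361/π) × 0.901205 = 390.4 W/m².

Q̄ ≈ 390 W/m²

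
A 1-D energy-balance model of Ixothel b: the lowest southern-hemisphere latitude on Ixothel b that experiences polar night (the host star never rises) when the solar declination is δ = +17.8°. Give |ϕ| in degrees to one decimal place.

Polar night requires cos h₀ = −tan ϕ tan δ ≥ 1, i.e. tan ϕ tan δ ≤ −1.
The boundary is |tan ϕ| · |tan δ| = 1, so |ϕ| = 90° − |δ| = 90° − 17.8° = 72.2° in the southern hemisphere.

|ϕ| = 72.2°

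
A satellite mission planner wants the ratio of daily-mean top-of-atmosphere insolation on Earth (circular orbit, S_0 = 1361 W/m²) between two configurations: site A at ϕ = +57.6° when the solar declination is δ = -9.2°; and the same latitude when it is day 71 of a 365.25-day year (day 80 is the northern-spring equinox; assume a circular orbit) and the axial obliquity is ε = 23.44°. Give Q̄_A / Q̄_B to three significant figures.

Q̄_A / Q̄_B ≈ 0.733

— Configuration A (ϕ=+57.6°):
cos h₀ = −tan(+57.6°) tan(-9.200°) = 0.2552, h₀ = 1.3127 rad.
Bracket: h₀ sin ϕ sin δ + cos ϕ cos δ sin h₀ = 1.3127×0.84433×-0.15988 + 0.53583×0.98714×0.96688 = -0.177203 + 0.511421 = 0.334218.
Q̄ = (S_0/π) × [bracket] = (1361/π) × 0.334218 = 144.79 W/m².
— Configuration B (ϕ=+57.6°):
Solar longitude: L_s = 360° × (71 − 80)/365.25 = -8.871°, i.e. -8.871° + 360° = 351.129°.
sin δ = sin 23.44° × sin 351.129° = -0.06134, so δ = -3.517°.
cos h₀ = −tan(+57.6°) tan(-3.517°) = 0.0968, h₀ = 1.4738 rad.
Bracket: h₀ sin ϕ sin δ + cos ϕ cos δ sin h₀ = 1.4738×0.84433×-0.06134 + 0.53583×0.99812×0.99530 = -0.076330 + 0.532309 = 0.455979.
Q̄ = (S_0/π) × [bracket] = (1361/π) × 0.455979 = 197.54 W/m².
Ratio Q̄_A / Q̄_B = 144.79 / 197.54 = 0.7330.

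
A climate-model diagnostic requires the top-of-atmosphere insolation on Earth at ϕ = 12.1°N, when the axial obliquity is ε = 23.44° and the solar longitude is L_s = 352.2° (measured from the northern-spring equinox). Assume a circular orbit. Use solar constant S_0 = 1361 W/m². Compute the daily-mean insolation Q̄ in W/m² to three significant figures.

Solar declination: sin δ = sin ε · sin L_s = sin 23.44° × sin 352.2° = -0.05399, so δ = -3.095°.
cos h₀ = −tan(+12.1°) tan(-3.095°) = 0.0116, h₀ = 1.5592 rad.
Bracket: h₀ sin ϕ sin δ + cos ϕ cos δ sin h₀ = 1.5592×0.20962×-0.05399 + 0.97778×0.99854×0.99993 = -0.017646 + 0.976284 = 0.958638.
Q̄ = (S_0/π) × [bracket] = (1361/π) × 0.958638 = 415.3 W/m².

Q̄ ≈ 415 W/m²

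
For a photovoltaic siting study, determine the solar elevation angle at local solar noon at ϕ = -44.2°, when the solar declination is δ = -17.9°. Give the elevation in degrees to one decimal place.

At local noon the hour angle is zero, so the zenith angle equals |ϕ − δ| = |-44.2° − (-17.900°)| = 26.300°.
Elevation = 90° − 26.300° = 63.7°.

63.7°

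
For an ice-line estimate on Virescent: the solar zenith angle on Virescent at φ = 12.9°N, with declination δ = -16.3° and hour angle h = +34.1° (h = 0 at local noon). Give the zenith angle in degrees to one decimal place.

cos θ_z = sin φ sin δ + cos φ cos δ cos h = -0.062659 + 0.774717 = 0.712058.
θ_z = arccos(0.712058) = 44.6°.

θ_z = 44.6°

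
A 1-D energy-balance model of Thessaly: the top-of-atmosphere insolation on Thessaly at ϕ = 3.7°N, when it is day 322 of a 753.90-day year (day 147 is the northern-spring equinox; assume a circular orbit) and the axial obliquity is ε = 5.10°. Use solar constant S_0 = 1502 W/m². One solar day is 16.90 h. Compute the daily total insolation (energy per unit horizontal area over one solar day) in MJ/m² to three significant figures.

Solar longitude: L_s = 360° × (322 − 147)/753.90 = 83.565°.
sin δ = sin 5.10° × sin 83.565° = 0.08833, so δ = +5.068°.
cos h₀ = −tan(+3.7°) tan(+5.068°) = -0.0057, h₀ = 1.5765 rad.
Bracket: h₀ sin ϕ sin δ + cos ϕ cos δ sin h₀ = 1.5765×0.06453×0.08833 + 0.99792×0.99609×0.99998 = 0.008986 + 0.993998 = 1.002984.
Q̄ = (S_0/π) × [bracket] = (1502/π) × 1.002984 = 479.53 W/m².
Daily total = Q̄ × 16.90 h × 3600 s/h = 479.53 × 16.90 × 3600 / 10⁶ = 29.17 MJ/m².

29.2 MJ/m²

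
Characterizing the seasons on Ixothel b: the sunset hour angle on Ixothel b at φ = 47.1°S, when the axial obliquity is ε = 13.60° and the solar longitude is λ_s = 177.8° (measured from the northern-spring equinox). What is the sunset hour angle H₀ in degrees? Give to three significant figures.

Solar declination: sin δ = sin ε · sin λ_s = sin 13.60° × sin 177.8° = 0.00903, so δ = +0.517°.
cos H₀ = −tan φ · tan δ = −tan(-47.1°) × tan(+0.517°) = 0.0097, so H₀ = 1.5611 rad = 89.44°.

H₀ = 89.4°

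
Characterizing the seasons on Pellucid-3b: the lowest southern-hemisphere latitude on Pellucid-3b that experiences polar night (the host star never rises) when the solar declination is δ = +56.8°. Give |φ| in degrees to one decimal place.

|φ| = 33.2°

Polar night requires cos H₀ = −tan φ tan δ ≥ 1, i.e. tan φ tan δ ≤ −1.
The boundary is |tan φ| · |tan δ| = 1, so |φ| = 90° − |δ| = 90° − 56.8° = 33.2° in the southern hemisphere.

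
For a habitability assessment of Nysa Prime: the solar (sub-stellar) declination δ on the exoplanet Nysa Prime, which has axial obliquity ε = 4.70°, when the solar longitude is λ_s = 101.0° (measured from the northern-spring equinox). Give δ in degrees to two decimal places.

δ = +4.61°

sin δ = sin ε · sin λ_s = sin 4.70° × sin 101.0° = 0.080433.
δ = arcsin(0.080433) = +4.61°.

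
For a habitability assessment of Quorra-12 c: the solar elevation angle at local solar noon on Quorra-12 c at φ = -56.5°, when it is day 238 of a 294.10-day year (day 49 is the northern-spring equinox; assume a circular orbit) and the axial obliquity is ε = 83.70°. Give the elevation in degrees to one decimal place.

84.4°

Solar longitude: λ_s = 360° × (238 − 49)/294.10 = 231.350°.
sin δ = sin 83.70° × sin 231.350° = -0.77626, so δ = -50.919°.
At local noon the hour angle is zero, so the zenith angle equals |φ − δ| = |-56.5° − (-50.919°)| = 5.581°.
Elevation = 90° − 5.581° = 84.4°.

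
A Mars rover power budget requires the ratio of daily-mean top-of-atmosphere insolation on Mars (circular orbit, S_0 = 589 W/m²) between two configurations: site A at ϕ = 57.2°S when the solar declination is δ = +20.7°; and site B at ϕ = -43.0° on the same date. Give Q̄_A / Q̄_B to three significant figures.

— Configuration A (ϕ=-57.2°):
cos h₀ = −tan(-57.2°) tan(+20.700°) = 0.5863, h₀ = 0.9443 rad.
Bracket: h₀ sin ϕ sin δ + cos ϕ cos δ sin h₀ = 0.9443×-0.84057×0.35347 + 0.54171×0.93544×0.81007 = -0.280567 + 0.410493 = 0.129926.
Q̄ = (S_0/π) × [bracket] = (589/π) × 0.129926 = 24.359 W/m².
— Configuration B (ϕ=-43.0°):
cos h₀ = −tan(-43.0°) tan(+20.700°) = 0.3524, h₀ = 1.2107 rad.
Bracket: h₀ sin ϕ sin δ + cos ϕ cos δ sin h₀ = 1.2107×-0.68200×0.35347 + 0.73135×0.93544×0.93586 = -0.291859 + 0.640254 = 0.348395.
Q̄ = (S_0/π) × [bracket] = (589/π) × 0.348395 = 65.319 W/m².
Ratio Q̄_A / Q̄_B = 24.359 / 65.319 = 0.3729.

Q̄_A / Q̄_B ≈ 0.373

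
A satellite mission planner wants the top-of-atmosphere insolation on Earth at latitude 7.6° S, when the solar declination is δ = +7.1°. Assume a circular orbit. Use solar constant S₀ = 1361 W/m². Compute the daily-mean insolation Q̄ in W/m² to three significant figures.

cos H₀ = −tan(-7.6°) tan(+7.100°) = 0.0166, H₀ = 1.5542 rad.
Bracket: H₀ sin φ sin δ + cos φ cos δ sin H₀ = 1.5542×-0.13226×0.12360 + 0.99122×0.99233×0.99986 = -0.025407 + 0.983480 = 0.958073.
Q̄ = (S₀/π) × [bracket] = (1361/π) × 0.958073 = 415.1 W/m².

Q̄ ≈ 415 W/m²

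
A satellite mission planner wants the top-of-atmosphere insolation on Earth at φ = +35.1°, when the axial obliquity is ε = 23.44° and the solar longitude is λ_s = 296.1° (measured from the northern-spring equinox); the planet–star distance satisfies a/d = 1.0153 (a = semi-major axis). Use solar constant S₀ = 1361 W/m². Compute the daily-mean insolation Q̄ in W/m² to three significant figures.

Q̄ ≈ 210 W/m²

Solar declination: sin δ = sin ε · sin λ_s = sin 23.44° × sin 296.1° = -0.35723, so δ = -20.930°.
cos H₀ = −tan(+35.1°) tan(-20.930°) = 0.2688, H₀ = 1.2987 rad.
Bracket: H₀ sin φ sin δ + cos φ cos δ sin H₀ = 1.2987×0.57501×-0.35723 + 0.81815×0.93402×0.96320 = -0.266767 + 0.736047 = 0.469280.
Inverse-square distance factor (a/d)² = 1.0153² = 1.030834.
Q̄ = (S₀/π) × 1.030834 × [bracket] = (1361/π) × 1.030834 × 0.469280 = 209.6 W/m².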